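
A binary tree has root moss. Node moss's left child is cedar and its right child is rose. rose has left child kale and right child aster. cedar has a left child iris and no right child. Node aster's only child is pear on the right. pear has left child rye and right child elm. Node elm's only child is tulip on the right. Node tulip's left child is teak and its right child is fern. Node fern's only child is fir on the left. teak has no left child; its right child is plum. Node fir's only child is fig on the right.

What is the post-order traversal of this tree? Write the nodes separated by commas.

iris, cedar, kale, rye, plum, teak, fig, fir, fern, tulip, elm, pear, aster, rose, moss

Post-order visits the left subtree, then the right subtree, then the node.
At moss: go left to cedar.
  At cedar: go left to iris.
    iris is a leaf — visit iris.
  At cedar: no right child.
  Visit cedar.
At moss: go right to rose.
  At rose: go left to kale.
    kale is a leaf — visit kale.
  At rose: go right to aster.
    At aster: no left child.
    At aster: go right to pear.
      At pear: go left to rye.
        rye is a leaf — visit rye.
      At pear: go right to elm.
        At elm: no left child.
        At elm: go right to tulip.
          At tulip: go left to teak.
            At teak: no left child.
            At teak: go right to plum.
              plum is a leaf — visit plum.
            Visit teak.
          At tulip: go right to fern.
            At fern: go left to fir.
              At fir: no left child.
              At fir: go right to fig.
                fig is a leaf — visit fig.
              Visit fir.
            At fern: no right child.
            Visit fern.
          Visit tulip.
        Visit elm.
      Visit pear.
    Visit aster.
  Visit rose.
Visit moss.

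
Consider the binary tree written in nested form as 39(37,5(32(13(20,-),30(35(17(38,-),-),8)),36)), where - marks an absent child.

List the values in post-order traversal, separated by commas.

Post-order visits the left subtree, then the right subtree, then the node.
At 39: go left to 37.
  37 is a leaf — visit 37.
At 39: go right to 5.
  At 5: go left to 32.
    At 32: go left to 13.
      At 13: go left to 20.
        20 is a leaf — visit 20.
      At 13: no right child.
      Visit 13.
    At 32: go right to 30.
      At 30: go left to 35.
        At 35: go left to 17.
          At 17: go left to 38.
            38 is a leaf — visit 38.
          At 17: no right child.
          Visit 17.
        At 35: no right child.
        Visit 35.
      At 30: go right to 8.
        8 is a leaf — visit 8.
      Visit 30.
    Visit 32.
  At 5: go right to 36.
    36 is a leaf — visit 36.
  Visit 5.
Visit 39.

37, 20, 13, 38, 17, 35, 8, 30, 32, 36, 5, 39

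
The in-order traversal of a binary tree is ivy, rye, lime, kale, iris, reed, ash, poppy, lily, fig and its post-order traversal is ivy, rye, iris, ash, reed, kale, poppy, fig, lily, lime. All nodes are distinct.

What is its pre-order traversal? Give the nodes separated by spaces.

The last element of post-order is the root; it splits in-order into left and right subtrees.
Root lime: left subtree has 2 nodes {ivy, rye}, right has 7 {kale, iris, reed, ash, poppy, lily, fig}.
  Root rye: left subtree has 1 node {ivy}, right has 0 { }.
  Root lily: left subtree has 5 nodes {kale, iris, reed, ash, poppy}, right has 1 {fig}.
    Root poppy: left subtree has 4 nodes {kale, iris, reed, ash}, right has 0 { }.
      Root kale: left subtree has 0 nodes { }, right has 3 {iris, reed, ash}.
        Root reed: left subtree has 1 node {iris}, right has 1 {ash}.

lime rye ivy lily poppy kale reed iris ash fig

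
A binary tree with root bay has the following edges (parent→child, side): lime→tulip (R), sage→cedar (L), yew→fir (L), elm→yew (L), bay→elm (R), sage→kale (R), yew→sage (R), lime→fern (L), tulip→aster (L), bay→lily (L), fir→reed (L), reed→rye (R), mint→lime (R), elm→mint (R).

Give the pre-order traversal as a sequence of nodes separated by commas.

Pre-order visits the node, then its left subtree, then its right subtree.
Visit bay.
At bay: go left to lily.
  lily is a leaf — visit lily.
At bay: go right to elm.
  Visit elm.
  At elm: go left to yew.
    Visit yew.
    At yew: go left to fir.
      Visit fir.
      At fir: go left to reed.
        Visit reed.
        At reed: no left child.
        At reed: go right to rye.
          rye is a leaf — visit rye.
      At fir: no right child.
    At yew: go right to sage.
      Visit sage.
      At sage: go left to cedar.
        cedar is a leaf — visit cedar.
      At sage: go right to kale.
        kale is a leaf — visit kale.
  At elm: go right to mint.
    Visit mint.
    At mint: no left child.
    At mint: go right to lime.
      Visit lime.
      At lime: go left to fern.
        fern is a leaf — visit fern.
      At lime: go right to tulip.
        Visit tulip.
        At tulip: go left to aster.
          aster is a leaf — visit aster.
        At tulip: no right child.

bay, lily, elm, yew, fir, reed, rye, sage, cedar, kale, mint, lime, fern, tulip, aster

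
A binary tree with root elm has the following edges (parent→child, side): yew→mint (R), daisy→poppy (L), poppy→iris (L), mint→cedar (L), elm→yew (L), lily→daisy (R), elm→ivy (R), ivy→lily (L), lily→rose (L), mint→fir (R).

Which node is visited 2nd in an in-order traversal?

cedar

In-order visits the left subtree, then the node, then the right subtree.
At elm: go left to yew.
  At yew: no left child.
  Visit yew.
  At yew: go right to mint.
    At mint: go left to cedar.
      cedar is a leaf — visit cedar.
    Visit mint.
    At mint: go right to fir.
      fir is a leaf — visit fir.
Visit elm.
At elm: go right to ivy.
  At ivy: go left to lily.
    At lily: go left to rose.
      rose is a leaf — visit rose.
    Visit lily.
    At lily: go right to daisy.
      At daisy: go left to poppy.
        At poppy: go left to iris.
          iris is a leaf — visit iris.
        Visit poppy.
        At poppy: no right child.
      Visit daisy.
      At daisy: no right child.
  Visit ivy.
  At ivy: no right child.
Full in-order sequence: yew, cedar, mint, fir, elm, rose, lily, iris, poppy, daisy, ivy.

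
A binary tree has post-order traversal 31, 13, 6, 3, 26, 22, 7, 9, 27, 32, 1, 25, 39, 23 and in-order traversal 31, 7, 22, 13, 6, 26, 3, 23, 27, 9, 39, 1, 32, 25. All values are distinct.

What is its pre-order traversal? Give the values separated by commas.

The last element of post-order is the root; it splits in-order into left and right subtrees.
Root 23: left subtree has 7 nodes {31, 7, 22, 13, 6, 26, 3}, right has 6 {27, 9, 39, 1, 32, 25}.
  Root 7: left subtree has 1 node {31}, right has 5 {22, 13, 6, 26, 3}.
    Root 22: left subtree has 0 nodes { }, right has 4 {13, 6, 26, 3}.
      Root 26: left subtree has 2 nodes {13, 6}, right has 1 {3}.
        Root 6: left subtree has 1 node {13}, right has 0 { }.
  Root 39: left subtree has 2 nodes {27, 9}, right has 3 {1, 32, 25}.
    Root 27: left subtree has 0 nodes { }, right has 1 {9}.
    Root 25: left subtree has 2 nodes {1, 32}, right has 0 { }.
      Root 1: left subtree has 0 nodes { }, right has 1 {32}.

23, 7, 31, 22, 26, 6, 13, 3, 39, 27, 9, 25, 1, 32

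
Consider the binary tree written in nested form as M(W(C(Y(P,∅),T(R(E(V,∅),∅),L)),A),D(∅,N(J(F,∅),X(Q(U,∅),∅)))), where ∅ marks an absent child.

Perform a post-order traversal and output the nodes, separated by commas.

Post-order visits the left subtree, then the right subtree, then the node.
At M: go left to W.
  At W: go left to C.
    At C: go left to Y.
      At Y: go left to P.
        P is a leaf — visit P.
      At Y: no right child.
      Visit Y.
    At C: go right to T.
      At T: go left to R.
        At R: go left to E.
          At E: go left to V.
            V is a leaf — visit V.
          At E: no right child.
          Visit E.
        At R: no right child.
        Visit R.
      At T: go right to L.
        L is a leaf — visit L.
      Visit T.
    Visit C.
  At W: go right to A.
    A is a leaf — visit A.
  Visit W.
At M: go right to D.
  At D: no left child.
  At D: go right to N.
    At N: go left to J.
      At J: go left to F.
        F is a leaf — visit F.
      At J: no right child.
      Visit J.
    At N: go right to X.
      At X: go left to Q.
        At Q: go left to U.
          U is a leaf — visit U.
        At Q: no right child.
        Visit Q.
      At X: no right child.
      Visit X.
    Visit N.
  Visit D.
Visit M.

P, Y, V, E, R, L, T, C, A, W, F, J, U, Q, X, N, D, M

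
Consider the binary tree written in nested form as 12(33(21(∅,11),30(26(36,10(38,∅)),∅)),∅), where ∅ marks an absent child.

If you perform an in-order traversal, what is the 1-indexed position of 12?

In-order visits the left subtree, then the node, then the right subtree.
At 12: go left to 33.
  At 33: go left to 21.
    At 21: no left child.
    Visit 21.
    At 21: go right to 11.
      11 is a leaf — visit 11.
  Visit 33.
  At 33: go right to 30.
    At 30: go left to 26.
      At 26: go left to 36.
        36 is a leaf — visit 36.
      Visit 26.
      At 26: go right to 10.
        At 10: go left to 38.
          38 is a leaf — visit 38.
        Visit 10.
        At 10: no right child.
    Visit 30.
    At 30: no right child.
Visit 12.
At 12: no right child.
Full in-order sequence: 21, 11, 33, 36, 26, 38, 10, 30, 12.

9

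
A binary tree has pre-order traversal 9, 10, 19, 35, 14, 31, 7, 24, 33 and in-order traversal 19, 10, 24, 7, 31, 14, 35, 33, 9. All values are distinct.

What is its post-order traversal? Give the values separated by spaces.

The first element of pre-order is the root; it splits in-order into left and right subtrees.
Root 9: left subtree has 8 nodes {19, 10, 24, 7, 31, 14, 35, 33}, right has 0 { }.
  Root 10: left subtree has 1 node {19}, right has 6 {24, 7, 31, 14, 35, 33}.
    Root 35: left subtree has 4 nodes {24, 7, 31, 14}, right has 1 {33}.
      Root 14: left subtree has 3 nodes {24, 7, 31}, right has 0 { }.
        Root 31: left subtree has 2 nodes {24, 7}, right has 0 { }.
          Root 7: left subtree has 1 node {24}, right has 0 { }.

19 24 7 31 14 33 35 10 9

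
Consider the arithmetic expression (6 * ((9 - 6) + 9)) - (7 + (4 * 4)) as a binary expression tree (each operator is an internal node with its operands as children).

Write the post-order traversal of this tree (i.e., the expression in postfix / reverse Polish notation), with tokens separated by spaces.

6 9 6 - 9 + * 7 4 4 * + -

Post-order on an expression tree gives postfix notation: for each operator, emit left operand, right operand, then the operator.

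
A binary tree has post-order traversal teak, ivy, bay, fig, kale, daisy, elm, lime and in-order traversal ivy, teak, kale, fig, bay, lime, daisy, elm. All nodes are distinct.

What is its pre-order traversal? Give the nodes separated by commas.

lime, kale, ivy, teak, fig, bay, elm, daisy

The last element of post-order is the root; it splits in-order into left and right subtrees.
Root lime: left subtree has 5 nodes {ivy, teak, kale, fig, bay}, right has 2 {daisy, elm}.
  Root kale: left subtree has 2 nodes {ivy, teak}, right has 2 {fig, bay}.
    Root ivy: left subtree has 0 nodes { }, right has 1 {teak}.
    Root fig: left subtree has 0 nodes { }, right has 1 {bay}.
  Root elm: left subtree has 1 node {daisy}, right has 0 { }.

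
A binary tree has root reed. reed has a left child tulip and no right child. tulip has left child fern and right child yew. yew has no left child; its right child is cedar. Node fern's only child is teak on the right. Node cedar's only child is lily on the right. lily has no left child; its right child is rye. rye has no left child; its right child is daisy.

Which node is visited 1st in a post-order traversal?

Post-order visits the left subtree, then the right subtree, then the node.
At reed: go left to tulip.
  At tulip: go left to fern.
    At fern: no left child.
    At fern: go right to teak.
      teak is a leaf — visit teak.
    Visit fern.
  At tulip: go right to yew.
    At yew: no left child.
    At yew: go right to cedar.
      At cedar: no left child.
      At cedar: go right to lily.
        At lily: no left child.
        At lily: go right to rye.
          At rye: no left child.
          At rye: go right to daisy.
            daisy is a leaf — visit daisy.
          Visit rye.
        Visit lily.
      Visit cedar.
    Visit yew.
  Visit tulip.
At reed: no right child.
Visit reed.
Full post-order sequence: teak, fern, daisy, rye, lily, cedar, yew, tulip, reed.

teak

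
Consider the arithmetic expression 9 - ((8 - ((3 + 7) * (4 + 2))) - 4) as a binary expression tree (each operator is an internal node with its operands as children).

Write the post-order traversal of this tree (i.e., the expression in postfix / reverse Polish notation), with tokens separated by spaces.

Post-order on an expression tree gives postfix notation: for each operator, emit left operand, right operand, then the operator.

9 8 3 7 + 4 2 + * - 4 - -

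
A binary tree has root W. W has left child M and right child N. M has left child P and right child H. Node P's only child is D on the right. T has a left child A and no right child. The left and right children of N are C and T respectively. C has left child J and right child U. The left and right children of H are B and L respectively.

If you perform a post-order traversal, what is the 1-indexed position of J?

Post-order visits the left subtree, then the right subtree, then the node.
At W: go left to M.
  At M: go left to P.
    At P: no left child.
    At P: go right to D.
      D is a leaf — visit D.
    Visit P.
  At M: go right to H.
    At H: go left to B.
      B is a leaf — visit B.
    At H: go right to L.
      L is a leaf — visit L.
    Visit H.
  Visit M.
At W: go right to N.
  At N: go left to C.
    At C: go left to J.
      J is a leaf — visit J.
    At C: go right to U.
      U is a leaf — visit U.
    Visit C.
  At N: go right to T.
    At T: go left to A.
      A is a leaf — visit A.
    At T: no right child.
    Visit T.
  Visit N.
Visit W.
Full post-order sequence: D, P, B, L, H, M, J, U, C, A, T, N, W.

7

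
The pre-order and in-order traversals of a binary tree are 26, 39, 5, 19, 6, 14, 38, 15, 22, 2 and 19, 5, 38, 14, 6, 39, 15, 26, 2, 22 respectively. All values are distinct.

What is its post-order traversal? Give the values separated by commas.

19, 38, 14, 6, 5, 15, 39, 2, 22, 26

The first element of pre-order is the root; it splits in-order into left and right subtrees.
Root 26: left subtree has 7 nodes {19, 5, 38, 14, 6, 39, 15}, right has 2 {2, 22}.
  Root 39: left subtree has 5 nodes {19, 5, 38, 14, 6}, right has 1 {15}.
    Root 5: left subtree has 1 node {19}, right has 3 {38, 14, 6}.
      Root 6: left subtree has 2 nodes {38, 14}, right has 0 { }.
        Root 14: left subtree has 1 node {38}, right has 0 { }.
  Root 22: left subtree has 1 node {2}, right has 0 { }.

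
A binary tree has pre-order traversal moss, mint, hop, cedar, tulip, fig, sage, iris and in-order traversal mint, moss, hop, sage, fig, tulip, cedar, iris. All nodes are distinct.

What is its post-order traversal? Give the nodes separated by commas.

The first element of pre-order is the root; it splits in-order into left and right subtrees.
Root moss: left subtree has 1 node {mint}, right has 6 {hop, sage, fig, tulip, cedar, iris}.
  Root hop: left subtree has 0 nodes { }, right has 5 {sage, fig, tulip, cedar, iris}.
    Root cedar: left subtree has 3 nodes {sage, fig, tulip}, right has 1 {iris}.
      Root tulip: left subtree has 2 nodes {sage, fig}, right has 0 { }.
        Root fig: left subtree has 1 node {sage}, right has 0 { }.

mint, sage, fig, tulip, iris, cedar, hop, moss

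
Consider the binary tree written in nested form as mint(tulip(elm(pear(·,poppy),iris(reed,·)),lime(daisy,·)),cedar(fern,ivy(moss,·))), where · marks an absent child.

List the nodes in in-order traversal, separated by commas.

In-order visits the left subtree, then the node, then the right subtree.
At mint: go left to tulip.
  At tulip: go left to elm.
    At elm: go left to pear.
      At pear: no left child.
      Visit pear.
      At pear: go right to poppy.
        poppy is a leaf — visit poppy.
    Visit elm.
    At elm: go right to iris.
      At iris: go left to reed.
        reed is a leaf — visit reed.
      Visit iris.
      At iris: no right child.
  Visit tulip.
  At tulip: go right to lime.
    At lime: go left to daisy.
      daisy is a leaf — visit daisy.
    Visit lime.
    At lime: no right child.
Visit mint.
At mint: go right to cedar.
  At cedar: go left to fern.
    fern is a leaf — visit fern.
  Visit cedar.
  At cedar: go right to ivy.
    At ivy: go left to moss.
      moss is a leaf — visit moss.
    Visit ivy.
    At ivy: no right child.

pear, poppy, elm, reed, iris, tulip, daisy, lime, mint, fern, cedar, moss, ivy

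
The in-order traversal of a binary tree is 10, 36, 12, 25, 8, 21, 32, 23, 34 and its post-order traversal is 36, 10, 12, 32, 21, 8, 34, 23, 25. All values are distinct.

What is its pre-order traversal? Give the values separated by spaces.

The last element of post-order is the root; it splits in-order into left and right subtrees.
Root 25: left subtree has 3 nodes {10, 36, 12}, right has 5 {8, 21, 32, 23, 34}.
  Root 12: left subtree has 2 nodes {10, 36}, right has 0 { }.
    Root 10: left subtree has 0 nodes { }, right has 1 {36}.
  Root 23: left subtree has 3 nodes {8, 21, 32}, right has 1 {34}.
    Root 8: left subtree has 0 nodes { }, right has 2 {21, 32}.
      Root 21: left subtree has 0 nodes { }, right has 1 {32}.

25 12 10 36 23 8 21 32 34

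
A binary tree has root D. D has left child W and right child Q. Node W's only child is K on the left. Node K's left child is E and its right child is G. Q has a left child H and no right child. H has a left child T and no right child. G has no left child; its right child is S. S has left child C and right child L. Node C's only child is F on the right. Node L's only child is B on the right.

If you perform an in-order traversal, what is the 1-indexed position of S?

In-order visits the left subtree, then the node, then the right subtree.
At D: go left to W.
  At W: go left to K.
    At K: go left to E.
      E is a leaf — visit E.
    Visit K.
    At K: go right to G.
      At G: no left child.
      Visit G.
      At G: go right to S.
        At S: go left to C.
          At C: no left child.
          Visit C.
          At C: go right to F.
            F is a leaf — visit F.
        Visit S.
        At S: go right to L.
          At L: no left child.
          Visit L.
          At L: go right to B.
            B is a leaf — visit B.
  Visit W.
  At W: no right child.
Visit D.
At D: go right to Q.
  At Q: go left to H.
    At H: go left to T.
      T is a leaf — visit T.
    Visit H.
    At H: no right child.
  Visit Q.
  At Q: no right child.
Full in-order sequence: E, K, G, C, F, S, L, B, W, D, T, H, Q.

6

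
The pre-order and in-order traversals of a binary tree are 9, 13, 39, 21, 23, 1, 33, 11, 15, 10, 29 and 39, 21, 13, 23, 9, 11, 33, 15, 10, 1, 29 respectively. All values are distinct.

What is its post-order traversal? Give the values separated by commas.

The first element of pre-order is the root; it splits in-order into left and right subtrees.
Root 9: left subtree has 4 nodes {39, 21, 13, 23}, right has 6 {11, 33, 15, 10, 1, 29}.
  Root 13: left subtree has 2 nodes {39, 21}, right has 1 {23}.
    Root 39: left subtree has 0 nodes { }, right has 1 {21}.
  Root 1: left subtree has 4 nodes {11, 33, 15, 10}, right has 1 {29}.
    Root 33: left subtree has 1 node {11}, right has 2 {15, 10}.
      Root 15: left subtree has 0 nodes { }, right has 1 {10}.

21, 39, 23, 13, 11, 10, 15, 33, 29, 1, 9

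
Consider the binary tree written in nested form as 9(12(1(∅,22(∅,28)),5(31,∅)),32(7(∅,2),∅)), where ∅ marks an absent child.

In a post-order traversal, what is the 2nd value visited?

22

Post-order visits the left subtree, then the right subtree, then the node.
At 9: go left to 12.
  At 12: go left to 1.
    At 1: no left child.
    At 1: go right to 22.
      At 22: no left child.
      At 22: go right to 28.
        28 is a leaf — visit 28.
      Visit 22.
    Visit 1.
  At 12: go right to 5.
    At 5: go left to 31.
      31 is a leaf — visit 31.
    At 5: no right child.
    Visit 5.
  Visit 12.
At 9: go right to 32.
  At 32: go left to 7.
    At 7: no left child.
    At 7: go right to 2.
      2 is a leaf — visit 2.
    Visit 7.
  At 32: no right child.
  Visit 32.
Visit 9.
Full post-order sequence: 28, 22, 1, 31, 5, 12, 2, 7, 32, 9.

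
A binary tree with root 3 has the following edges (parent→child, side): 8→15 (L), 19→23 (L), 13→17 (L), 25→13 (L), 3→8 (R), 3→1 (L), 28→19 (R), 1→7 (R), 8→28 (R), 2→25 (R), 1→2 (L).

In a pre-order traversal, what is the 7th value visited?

Pre-order visits the node, then its left subtree, then its right subtree.
Visit 3.
At 3: go left to 1.
  Visit 1.
  At 1: go left to 2.
    Visit 2.
    At 2: no left child.
    At 2: go right to 25.
      Visit 25.
      At 25: go left to 13.
        Visit 13.
        At 13: go left to 17.
          17 is a leaf — visit 17.
        At 13: no right child.
      At 25: no right child.
  At 1: go right to 7.
    7 is a leaf — visit 7.
At 3: go right to 8.
  Visit 8.
  At 8: go left to 15.
    15 is a leaf — visit 15.
  At 8: go right to 28.
    Visit 28.
    At 28: no left child.
    At 28: go right to 19.
      Visit 19.
      At 19: go left to 23.
        23 is a leaf — visit 23.
      At 19: no right child.
Full pre-order sequence: 3, 1, 2, 25, 13, 17, 7, 8, 15, 28, 19, 23.

7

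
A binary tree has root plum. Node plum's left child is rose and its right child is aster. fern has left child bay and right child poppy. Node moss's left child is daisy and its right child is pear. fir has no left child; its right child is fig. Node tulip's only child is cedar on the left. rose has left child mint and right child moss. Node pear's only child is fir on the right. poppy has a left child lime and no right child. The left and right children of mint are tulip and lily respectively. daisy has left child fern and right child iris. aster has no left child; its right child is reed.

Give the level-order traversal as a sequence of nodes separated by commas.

Level-order visits nodes level by level from the root, left to right within each level.
Level 0: plum
Level 1: rose, aster
Level 2: mint, moss, reed
Level 3: tulip, lily, daisy, pear
Level 4: cedar, fern, iris, fir
Level 5: bay, poppy, fig
Level 6: lime

plum, rose, aster, mint, moss, reed, tulip, lily, daisy, pear, cedar, fern, iris, fir, bay, poppy, fig, lime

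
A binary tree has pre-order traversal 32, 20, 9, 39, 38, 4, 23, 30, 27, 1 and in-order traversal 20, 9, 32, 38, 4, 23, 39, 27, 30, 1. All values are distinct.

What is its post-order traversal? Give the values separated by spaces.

The first element of pre-order is the root; it splits in-order into left and right subtrees.
Root 32: left subtree has 2 nodes {20, 9}, right has 7 {38, 4, 23, 39, 27, 30, 1}.
  Root 20: left subtree has 0 nodes { }, right has 1 {9}.
  Root 39: left subtree has 3 nodes {38, 4, 23}, right has 3 {27, 30, 1}.
    Root 38: left subtree has 0 nodes { }, right has 2 {4, 23}.
      Root 4: left subtree has 0 nodes { }, right has 1 {23}.
    Root 30: left subtree has 1 node {27}, right has 1 {1}.

9 20 23 4 38 27 1 30 39 32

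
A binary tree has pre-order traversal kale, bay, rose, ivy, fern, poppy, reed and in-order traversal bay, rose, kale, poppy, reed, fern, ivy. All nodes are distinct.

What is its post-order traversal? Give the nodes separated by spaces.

rose bay reed poppy fern ivy kale

The first element of pre-order is the root; it splits in-order into left and right subtrees.
Root kale: left subtree has 2 nodes {bay, rose}, right has 4 {poppy, reed, fern, ivy}.
  Root bay: left subtree has 0 nodes { }, right has 1 {rose}.
  Root ivy: left subtree has 3 nodes {poppy, reed, fern}, right has 0 { }.
    Root fern: left subtree has 2 nodes {poppy, reed}, right has 0 { }.
      Root poppy: left subtree has 0 nodes { }, right has 1 {reed}.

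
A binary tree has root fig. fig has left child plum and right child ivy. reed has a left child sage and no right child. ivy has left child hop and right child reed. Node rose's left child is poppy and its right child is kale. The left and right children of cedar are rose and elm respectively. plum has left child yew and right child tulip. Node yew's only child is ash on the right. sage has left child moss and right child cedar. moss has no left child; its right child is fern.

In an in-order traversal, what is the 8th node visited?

moss

In-order visits the left subtree, then the node, then the right subtree.
At fig: go left to plum.
  At plum: go left to yew.
    At yew: no left child.
    Visit yew.
    At yew: go right to ash.
      ash is a leaf — visit ash.
  Visit plum.
  At plum: go right to tulip.
    tulip is a leaf — visit tulip.
Visit fig.
At fig: go right to ivy.
  At ivy: go left to hop.
    hop is a leaf — visit hop.
  Visit ivy.
  At ivy: go right to reed.
    At reed: go left to sage.
      At sage: go left to moss.
        At moss: no left child.
        Visit moss.
        At moss: go right to fern.
          fern is a leaf — visit fern.
      Visit sage.
      At sage: go right to cedar.
        At cedar: go left to rose.
          At rose: go left to poppy.
            poppy is a leaf — visit poppy.
          Visit rose.
          At rose: go right to kale.
            kale is a leaf — visit kale.
        Visit cedar.
        At cedar: go right to elm.
          elm is a leaf — visit elm.
    Visit reed.
    At reed: no right child.
Full in-order sequence: yew, ash, plum, tulip, fig, hop, ivy, moss, fern, sage, poppy, rose, kale, cedar, elm, reed.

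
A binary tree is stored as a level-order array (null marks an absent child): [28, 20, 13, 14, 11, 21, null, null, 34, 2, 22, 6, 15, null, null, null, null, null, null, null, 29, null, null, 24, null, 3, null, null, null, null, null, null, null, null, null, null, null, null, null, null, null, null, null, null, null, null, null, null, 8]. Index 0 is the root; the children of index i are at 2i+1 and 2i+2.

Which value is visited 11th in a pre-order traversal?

Pre-order visits the node, then its left subtree, then its right subtree.
Visit 28.
At 28: go left to 20.
  Visit 20.
  At 20: go left to 14.
    Visit 14.
    At 14: no left child.
    At 14: go right to 34.
      34 is a leaf — visit 34.
  At 20: go right to 11.
    Visit 11.
    At 11: go left to 2.
      Visit 2.
      At 2: no left child.
      At 2: go right to 29.
        29 is a leaf — visit 29.
    At 11: go right to 22.
      22 is a leaf — visit 22.
At 28: go right to 13.
  Visit 13.
  At 13: go left to 21.
    Visit 21.
    At 21: go left to 6.
      Visit 6.
      At 6: go left to 24.
        Visit 24.
        At 24: no left child.
        At 24: go right to 8.
          8 is a leaf — visit 8.
      At 6: no right child.
    At 21: go right to 15.
      Visit 15.
      At 15: go left to 3.
        3 is a leaf — visit 3.
      At 15: no right child.
  At 13: no right child.
Full pre-order sequence: 28, 20, 14, 34, 11, 2, 29, 22, 13, 21, 6, 24, 8, 15, 3.

6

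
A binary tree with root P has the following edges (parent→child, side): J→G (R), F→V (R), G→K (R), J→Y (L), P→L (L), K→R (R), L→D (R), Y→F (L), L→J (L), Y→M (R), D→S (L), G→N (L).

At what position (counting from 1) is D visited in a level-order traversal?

Level-order visits nodes level by level from the root, left to right within each level.
Level 0: P
Level 1: L
Level 2: J, D
Level 3: Y, G, S
Level 4: F, M, N, K
Level 5: V, R
Full level-order sequence: P, L, J, D, Y, G, S, F, M, N, K, V, R.

4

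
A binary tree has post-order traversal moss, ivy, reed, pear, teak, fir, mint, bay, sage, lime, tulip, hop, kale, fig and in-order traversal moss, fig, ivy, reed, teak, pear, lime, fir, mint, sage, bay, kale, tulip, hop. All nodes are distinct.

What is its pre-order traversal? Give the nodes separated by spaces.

fig moss kale lime teak reed ivy pear sage mint fir bay hop tulip

The last element of post-order is the root; it splits in-order into left and right subtrees.
Root fig: left subtree has 1 node {moss}, right has 12 {ivy, reed, teak, pear, lime, fir, mint, sage, bay, kale, tulip, hop}.
  Root kale: left subtree has 9 nodes {ivy, reed, teak, pear, lime, fir, mint, sage, bay}, right has 2 {tulip, hop}.
    Root lime: left subtree has 4 nodes {ivy, reed, teak, pear}, right has 4 {fir, mint, sage, bay}.
      Root teak: left subtree has 2 nodes {ivy, reed}, right has 1 {pear}.
        Root reed: left subtree has 1 node {ivy}, right has 0 { }.
      Root sage: left subtree has 2 nodes {fir, mint}, right has 1 {bay}.
        Root mint: left subtree has 1 node {fir}, right has 0 { }.
    Root hop: left subtree has 1 node {tulip}, right has 0 { }.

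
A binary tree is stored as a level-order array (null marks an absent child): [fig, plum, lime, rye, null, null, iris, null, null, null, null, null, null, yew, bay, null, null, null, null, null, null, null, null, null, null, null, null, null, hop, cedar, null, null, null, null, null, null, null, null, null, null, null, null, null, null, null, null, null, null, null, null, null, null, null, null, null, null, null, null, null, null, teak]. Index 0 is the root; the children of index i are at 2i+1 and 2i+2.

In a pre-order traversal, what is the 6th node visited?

Pre-order visits the node, then its left subtree, then its right subtree.
Visit fig.
At fig: go left to plum.
  Visit plum.
  At plum: go left to rye.
    rye is a leaf — visit rye.
  At plum: no right child.
At fig: go right to lime.
  Visit lime.
  At lime: no left child.
  At lime: go right to iris.
    Visit iris.
    At iris: go left to yew.
      Visit yew.
      At yew: no left child.
      At yew: go right to hop.
        hop is a leaf — visit hop.
    At iris: go right to bay.
      Visit bay.
      At bay: go left to cedar.
        Visit cedar.
        At cedar: no left child.
        At cedar: go right to teak.
          teak is a leaf — visit teak.
      At bay: no right child.
Full pre-order sequence: fig, plum, rye, lime, iris, yew, hop, bay, cedar, teak.

yew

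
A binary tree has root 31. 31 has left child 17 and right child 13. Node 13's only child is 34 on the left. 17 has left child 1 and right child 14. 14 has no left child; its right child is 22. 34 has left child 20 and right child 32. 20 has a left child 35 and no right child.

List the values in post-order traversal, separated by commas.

Post-order visits the left subtree, then the right subtree, then the node.
At 31: go left to 17.
  At 17: go left to 1.
    1 is a leaf — visit 1.
  At 17: go right to 14.
    At 14: no left child.
    At 14: go right to 22.
      22 is a leaf — visit 22.
    Visit 14.
  Visit 17.
At 31: go right to 13.
  At 13: go left to 34.
    At 34: go left to 20.
      At 20: go left to 35.
        35 is a leaf — visit 35.
      At 20: no right child.
      Visit 20.
    At 34: go right to 32.
      32 is a leaf — visit 32.
    Visit 34.
  At 13: no right child.
  Visit 13.
Visit 31.

1, 22, 14, 17, 35, 20, 32, 34, 13, 31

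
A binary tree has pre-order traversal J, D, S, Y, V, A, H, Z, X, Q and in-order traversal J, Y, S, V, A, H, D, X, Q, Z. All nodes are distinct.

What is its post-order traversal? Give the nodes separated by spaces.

The first element of pre-order is the root; it splits in-order into left and right subtrees.
Root J: left subtree has 0 nodes { }, right has 9 {Y, S, V, A, H, D, X, Q, Z}.
  Root D: left subtree has 5 nodes {Y, S, V, A, H}, right has 3 {X, Q, Z}.
    Root S: left subtree has 1 node {Y}, right has 3 {V, A, H}.
      Root V: left subtree has 0 nodes { }, right has 2 {A, H}.
        Root A: left subtree has 0 nodes { }, right has 1 {H}.
    Root Z: left subtree has 2 nodes {X, Q}, right has 0 { }.
      Root X: left subtree has 0 nodes { }, right has 1 {Q}.

Y H A V S Q X Z D J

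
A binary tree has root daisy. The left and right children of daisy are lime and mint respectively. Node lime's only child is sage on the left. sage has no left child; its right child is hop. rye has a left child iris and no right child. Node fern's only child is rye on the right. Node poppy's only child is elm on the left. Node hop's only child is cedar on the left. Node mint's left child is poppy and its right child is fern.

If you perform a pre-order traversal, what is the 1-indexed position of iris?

11

Pre-order visits the node, then its left subtree, then its right subtree.
Visit daisy.
At daisy: go left to lime.
  Visit lime.
  At lime: go left to sage.
    Visit sage.
    At sage: no left child.
    At sage: go right to hop.
      Visit hop.
      At hop: go left to cedar.
        cedar is a leaf — visit cedar.
      At hop: no right child.
  At lime: no right child.
At daisy: go right to mint.
  Visit mint.
  At mint: go left to poppy.
    Visit poppy.
    At poppy: go left to elm.
      elm is a leaf — visit elm.
    At poppy: no right child.
  At mint: go right to fern.
    Visit fern.
    At fern: no left child.
    At fern: go right to rye.
      Visit rye.
      At rye: go left to iris.
        iris is a leaf — visit iris.
      At rye: no right child.
Full pre-order sequence: daisy, lime, sage, hop, cedar, mint, poppy, elm, fern, rye, iris.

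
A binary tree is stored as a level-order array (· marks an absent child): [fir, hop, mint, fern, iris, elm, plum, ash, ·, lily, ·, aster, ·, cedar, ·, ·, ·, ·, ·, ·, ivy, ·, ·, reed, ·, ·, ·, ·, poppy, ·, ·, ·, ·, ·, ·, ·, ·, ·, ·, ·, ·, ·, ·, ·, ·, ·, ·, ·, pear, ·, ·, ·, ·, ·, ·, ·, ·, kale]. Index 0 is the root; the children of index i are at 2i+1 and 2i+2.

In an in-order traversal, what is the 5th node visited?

ivy

In-order visits the left subtree, then the node, then the right subtree.
At fir: go left to hop.
  At hop: go left to fern.
    At fern: go left to ash.
      ash is a leaf — visit ash.
    Visit fern.
    At fern: no right child.
  Visit hop.
  At hop: go right to iris.
    At iris: go left to lily.
      At lily: no left child.
      Visit lily.
      At lily: go right to ivy.
        ivy is a leaf — visit ivy.
    Visit iris.
    At iris: no right child.
Visit fir.
At fir: go right to mint.
  At mint: go left to elm.
    At elm: go left to aster.
      At aster: go left to reed.
        At reed: no left child.
        Visit reed.
        At reed: go right to pear.
          pear is a leaf — visit pear.
      Visit aster.
      At aster: no right child.
    Visit elm.
    At elm: no right child.
  Visit mint.
  At mint: go right to plum.
    At plum: go left to cedar.
      At cedar: no left child.
      Visit cedar.
      At cedar: go right to poppy.
        At poppy: go left to kale.
          kale is a leaf — visit kale.
        Visit poppy.
        At poppy: no right child.
    Visit plum.
    At plum: no right child.
Full in-order sequence: ash, fern, hop, lily, ivy, iris, fir, reed, pear, aster, elm, mint, cedar, kale, poppy, plum.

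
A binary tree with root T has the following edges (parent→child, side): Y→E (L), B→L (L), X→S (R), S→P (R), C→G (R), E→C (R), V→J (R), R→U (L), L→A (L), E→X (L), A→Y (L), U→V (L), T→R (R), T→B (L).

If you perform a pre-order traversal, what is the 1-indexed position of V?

14

Pre-order visits the node, then its left subtree, then its right subtree.
Visit T.
At T: go left to B.
  Visit B.
  At B: go left to L.
    Visit L.
    At L: go left to A.
      Visit A.
      At A: go left to Y.
        Visit Y.
        At Y: go left to E.
          Visit E.
          At E: go left to X.
            Visit X.
            At X: no left child.
            At X: go right to S.
              Visit S.
              At S: no left child.
              At S: go right to P.
                P is a leaf — visit P.
          At E: go right to C.
            Visit C.
            At C: no left child.
            At C: go right to G.
              G is a leaf — visit G.
        At Y: no right child.
      At A: no right child.
    At L: no right child.
  At B: no right child.
At T: go right to R.
  Visit R.
  At R: go left to U.
    Visit U.
    At U: go left to V.
      Visit V.
      At V: no left child.
      At V: go right to J.
        J is a leaf — visit J.
    At U: no right child.
  At R: no right child.
Full pre-order sequence: T, B, L, A, Y, E, X, S, P, C, G, R, U, V, J.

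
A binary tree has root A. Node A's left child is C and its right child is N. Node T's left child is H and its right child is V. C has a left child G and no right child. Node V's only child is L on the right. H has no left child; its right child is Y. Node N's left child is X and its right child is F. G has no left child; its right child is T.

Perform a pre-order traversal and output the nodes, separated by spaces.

Pre-order visits the node, then its left subtree, then its right subtree.
Visit A.
At A: go left to C.
  Visit C.
  At C: go left to G.
    Visit G.
    At G: no left child.
    At G: go right to T.
      Visit T.
      At T: go left to H.
        Visit H.
        At H: no left child.
        At H: go right to Y.
          Y is a leaf — visit Y.
      At T: go right to V.
        Visit V.
        At V: no left child.
        At V: go right to L.
          L is a leaf — visit L.
  At C: no right child.
At A: go right to N.
  Visit N.
  At N: go left to X.
    X is a leaf — visit X.
  At N: go right to F.
    F is a leaf — visit F.

A C G T H Y V L N X F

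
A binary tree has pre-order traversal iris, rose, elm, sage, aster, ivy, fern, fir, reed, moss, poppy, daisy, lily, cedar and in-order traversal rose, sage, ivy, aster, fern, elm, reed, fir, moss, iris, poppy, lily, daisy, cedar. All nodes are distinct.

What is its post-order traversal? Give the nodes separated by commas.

ivy, fern, aster, sage, reed, moss, fir, elm, rose, lily, cedar, daisy, poppy, iris

The first element of pre-order is the root; it splits in-order into left and right subtrees.
Root iris: left subtree has 9 nodes {rose, sage, ivy, aster, fern, elm, reed, fir, moss}, right has 4 {poppy, lily, daisy, cedar}.
  Root rose: left subtree has 0 nodes { }, right has 8 {sage, ivy, aster, fern, elm, reed, fir, moss}.
    Root elm: left subtree has 4 nodes {sage, ivy, aster, fern}, right has 3 {reed, fir, moss}.
      Root sage: left subtree has 0 nodes { }, right has 3 {ivy, aster, fern}.
        Root aster: left subtree has 1 node {ivy}, right has 1 {fern}.
      Root fir: left subtree has 1 node {reed}, right has 1 {moss}.
  Root poppy: left subtree has 0 nodes { }, right has 3 {lily, daisy, cedar}.
    Root daisy: left subtree has 1 node {lily}, right has 1 {cedar}.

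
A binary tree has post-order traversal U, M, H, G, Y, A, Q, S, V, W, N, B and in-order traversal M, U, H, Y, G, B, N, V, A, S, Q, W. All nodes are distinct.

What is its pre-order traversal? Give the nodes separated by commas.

B, Y, H, M, U, G, N, W, V, S, A, Q

The last element of post-order is the root; it splits in-order into left and right subtrees.
Root B: left subtree has 5 nodes {M, U, H, Y, G}, right has 6 {N, V, A, S, Q, W}.
  Root Y: left subtree has 3 nodes {M, U, H}, right has 1 {G}.
    Root H: left subtree has 2 nodes {M, U}, right has 0 { }.
      Root M: left subtree has 0 nodes { }, right has 1 {U}.
  Root N: left subtree has 0 nodes { }, right has 5 {V, A, S, Q, W}.
    Root W: left subtree has 4 nodes {V, A, S, Q}, right has 0 { }.
      Root V: left subtree has 0 nodes { }, right has 3 {A, S, Q}.
        Root S: left subtree has 1 node {A}, right has 1 {Q}.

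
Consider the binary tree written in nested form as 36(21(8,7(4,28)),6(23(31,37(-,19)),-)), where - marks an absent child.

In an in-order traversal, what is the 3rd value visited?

4

In-order visits the left subtree, then the node, then the right subtree.
At 36: go left to 21.
  At 21: go left to 8.
    8 is a leaf — visit 8.
  Visit 21.
  At 21: go right to 7.
    At 7: go left to 4.
      4 is a leaf — visit 4.
    Visit 7.
    At 7: go right to 28.
      28 is a leaf — visit 28.
Visit 36.
At 36: go right to 6.
  At 6: go left to 23.
    At 23: go left to 31.
      31 is a leaf — visit 31.
    Visit 23.
    At 23: go right to 37.
      At 37: no left child.
      Visit 37.
      At 37: go right to 19.
        19 is a leaf — visit 19.
  Visit 6.
  At 6: no right child.
Full in-order sequence: 8, 21, 4, 7, 28, 36, 31, 23, 37, 19, 6.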